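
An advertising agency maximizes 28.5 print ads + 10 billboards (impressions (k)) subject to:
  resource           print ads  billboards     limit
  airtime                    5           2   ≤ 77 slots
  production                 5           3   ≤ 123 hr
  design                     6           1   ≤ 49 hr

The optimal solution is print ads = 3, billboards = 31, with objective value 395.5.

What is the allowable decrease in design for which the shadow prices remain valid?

Binding constraints: airtime, design. The basis is B = [[5,2],[6,1]] with det -7.
Per unit decrease in design, x* moves by d = (-0.2857, 0.7143).
The basis stays optimal until print ads reaches 0; allowable decrease = 10.5 hr.

10.5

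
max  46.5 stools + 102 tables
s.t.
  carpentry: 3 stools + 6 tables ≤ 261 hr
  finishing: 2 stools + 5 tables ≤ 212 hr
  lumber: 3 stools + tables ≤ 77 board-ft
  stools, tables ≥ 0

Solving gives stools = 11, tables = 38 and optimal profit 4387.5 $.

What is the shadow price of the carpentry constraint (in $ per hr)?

At the optimum: carpentry uses 261 of 261 (binding); finishing uses 212 of 212 (binding); lumber uses 71 of 77 (slack = 6).
Since lumber is not tight, its dual is 0.
The binding rows give the dual system: 3·y_carpentry + 2·y_finishing = 46.5 and 6·y_carpentry + 5·y_finishing = 102.
→ y_carpentry = 9.5 and y_finishing = 9.
Shadow price of carpentry = 9.5.

9.5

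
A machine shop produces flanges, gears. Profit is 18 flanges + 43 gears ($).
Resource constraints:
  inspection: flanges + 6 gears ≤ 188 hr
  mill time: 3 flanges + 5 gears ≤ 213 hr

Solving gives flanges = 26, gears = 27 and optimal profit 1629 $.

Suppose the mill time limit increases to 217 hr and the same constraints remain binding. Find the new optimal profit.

1649

Both inspection and mill time are binding at x*.
The binding rows give the dual system: 1·y_inspection + 3·y_mill time = 18 and 6·y_inspection + 5·y_mill time = 43.
→ y_inspection = 3 and y_mill time = 5.
Δz = y_mill time·Δb = 5 × (4) = 20, so new z* = 1629 + 20 = 1649.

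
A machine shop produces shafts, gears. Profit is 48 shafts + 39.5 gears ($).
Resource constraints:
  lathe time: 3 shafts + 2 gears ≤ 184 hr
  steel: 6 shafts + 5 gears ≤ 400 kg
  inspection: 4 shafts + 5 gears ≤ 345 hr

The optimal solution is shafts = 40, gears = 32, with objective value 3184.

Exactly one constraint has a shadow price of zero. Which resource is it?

lathe time: 184/184 (binding)
steel: 400/400 (binding)
inspection: 320/345 (slack 25)
By complementary slackness, a constraint with positive slack has shadow price 0 → inspection.

inspection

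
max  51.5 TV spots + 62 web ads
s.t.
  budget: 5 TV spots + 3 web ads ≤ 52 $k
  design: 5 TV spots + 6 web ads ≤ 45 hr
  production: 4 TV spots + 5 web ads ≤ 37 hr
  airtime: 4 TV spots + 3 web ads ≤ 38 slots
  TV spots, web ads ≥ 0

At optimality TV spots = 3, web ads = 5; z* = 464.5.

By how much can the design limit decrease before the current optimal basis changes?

Binding constraints: design, production. The basis is B = [[5,6],[4,5]] with det 1.
Per unit decrease in design, x* moves by d = (-5, 4).
The basis stays optimal until TV spots reaches 0; allowable decrease = 0.6 hr.

0.6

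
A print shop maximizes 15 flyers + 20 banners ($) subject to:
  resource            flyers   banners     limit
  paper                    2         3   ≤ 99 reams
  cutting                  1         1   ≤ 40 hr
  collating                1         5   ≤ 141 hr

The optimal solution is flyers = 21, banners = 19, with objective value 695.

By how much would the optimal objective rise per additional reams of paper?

5

Check each constraint at x*: paper 99/99 (tight); cutting 40/40 (tight); collating 116/141 (slack 25).
Since collating is not tight, its dual is 0.
From A_Bᵀ y = c: 2·y_paper + 1·y_cutting = 15; 3·y_paper + 1·y_cutting = 20.
This yields shadow prices y_paper = 5, y_cutting = 5.
Shadow price of paper = 5.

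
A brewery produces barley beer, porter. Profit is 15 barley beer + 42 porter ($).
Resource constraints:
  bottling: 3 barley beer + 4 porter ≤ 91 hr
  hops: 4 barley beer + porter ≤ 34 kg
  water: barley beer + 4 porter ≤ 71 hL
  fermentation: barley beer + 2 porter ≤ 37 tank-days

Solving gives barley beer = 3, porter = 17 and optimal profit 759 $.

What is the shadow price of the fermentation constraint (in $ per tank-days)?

Binding: water and fermentation. Non-binding: bottling (14 unused), hops (5 unused).
Since bottling, hops are not tight, their duals are 0.
From A_Bᵀ y = c: 1·y_water + 1·y_fermentation = 15; 4·y_water + 2·y_fermentation = 42.
Solving: y_water = 6, y_fermentation = 9.
Shadow price of fermentation = 9.

9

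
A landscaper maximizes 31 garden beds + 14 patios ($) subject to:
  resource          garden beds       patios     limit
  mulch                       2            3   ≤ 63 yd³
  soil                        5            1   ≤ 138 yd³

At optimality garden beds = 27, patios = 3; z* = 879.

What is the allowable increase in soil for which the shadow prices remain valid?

19.5

Binding constraints: mulch, soil. The basis is B = [[2,3],[5,1]] with det -13.
Per unit increase in soil, x* moves by d = (0.2308, -0.1538).
The basis stays optimal until patios reaches 0; allowable increase = 19.5 yd³.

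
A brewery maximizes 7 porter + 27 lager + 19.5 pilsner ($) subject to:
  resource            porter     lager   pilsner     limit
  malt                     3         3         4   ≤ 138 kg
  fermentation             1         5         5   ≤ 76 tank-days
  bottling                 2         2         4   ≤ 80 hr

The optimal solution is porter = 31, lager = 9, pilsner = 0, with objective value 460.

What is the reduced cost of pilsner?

Binding: fermentation and bottling. Non-binding: malt (18 unused).
Since malt is not tight, its dual is 0.
The binding rows give the dual system: 1·y_fermentation + 2·y_bottling = 7 and 5·y_fermentation + 2·y_bottling = 27.
Solving: y_fermentation = 5, y_bottling = 1.
Reduced cost of pilsner: c₃ − yᵀa₃ = 19.5 − (5·5 + 1·4) = 19.5 − 29 = -9.5.

-9.5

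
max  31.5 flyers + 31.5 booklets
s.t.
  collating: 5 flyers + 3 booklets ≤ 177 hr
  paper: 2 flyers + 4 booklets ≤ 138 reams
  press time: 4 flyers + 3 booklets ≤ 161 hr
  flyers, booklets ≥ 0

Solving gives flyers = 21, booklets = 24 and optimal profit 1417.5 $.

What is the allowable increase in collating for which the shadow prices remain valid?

Binding constraints: collating, paper. The basis is B = [[5,3],[2,4]] with det 14.
Per unit increase in collating, x* moves by d = (0.2857, -0.1429).
The basis stays optimal until press time becomes binding; allowable increase = 7 hr.

7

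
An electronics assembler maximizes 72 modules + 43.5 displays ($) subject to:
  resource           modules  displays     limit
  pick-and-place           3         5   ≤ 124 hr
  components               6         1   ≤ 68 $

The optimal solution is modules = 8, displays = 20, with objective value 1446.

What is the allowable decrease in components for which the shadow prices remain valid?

Binding constraints: pick-and-place, components. The basis is B = [[3,5],[6,1]] with det -27.
Per unit decrease in components, x* moves by d = (-0.1852, 0.1111).
The basis stays optimal until modules reaches 0; allowable decrease = 43.2 $.

43.2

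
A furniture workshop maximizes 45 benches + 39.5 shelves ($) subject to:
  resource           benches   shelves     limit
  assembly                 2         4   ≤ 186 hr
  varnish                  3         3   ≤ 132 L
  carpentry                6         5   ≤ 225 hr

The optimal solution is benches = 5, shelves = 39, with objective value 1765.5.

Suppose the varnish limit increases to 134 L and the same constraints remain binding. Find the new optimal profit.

1773.5

Check each constraint at x*: assembly 166/186 (slack 20); varnish 132/132 (tight); carpentry 225/225 (tight).
Since assembly is not tight, its dual is 0.
Dual feasibility on the basic columns requires 3·y_varnish + 6·y_carpentry = 45, 3·y_varnish + 5·y_carpentry = 39.5.
→ y_varnish = 4 and y_carpentry = 5.5.
Δz = y_varnish·Δb = 4 × (2) = 8, so new z* = 1765.5 + 8 = 1773.5.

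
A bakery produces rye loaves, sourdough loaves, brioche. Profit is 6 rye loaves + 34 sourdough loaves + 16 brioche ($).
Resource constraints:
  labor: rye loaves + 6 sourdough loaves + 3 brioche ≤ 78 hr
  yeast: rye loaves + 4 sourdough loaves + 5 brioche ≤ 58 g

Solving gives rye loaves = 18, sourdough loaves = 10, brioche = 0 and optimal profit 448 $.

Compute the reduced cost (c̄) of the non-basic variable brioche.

Check each constraint at x*: labor 78/78 (tight); yeast 58/58 (tight).
From A_Bᵀ y = c: 1·y_labor + 1·y_yeast = 6; 6·y_labor + 4·y_yeast = 34.
This yields shadow prices y_labor = 5, y_yeast = 1.
Reduced cost of brioche: c₃ − yᵀa₃ = 16 − (5·3 + 1·5) = 16 − 20 = -4.

-4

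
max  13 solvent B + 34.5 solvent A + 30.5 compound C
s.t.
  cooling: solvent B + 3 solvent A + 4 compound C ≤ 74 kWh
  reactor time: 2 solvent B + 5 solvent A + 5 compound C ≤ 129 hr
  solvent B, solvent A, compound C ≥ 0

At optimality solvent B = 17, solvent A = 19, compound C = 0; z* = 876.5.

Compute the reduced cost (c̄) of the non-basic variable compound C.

Both cooling and reactor time are binding at x*.
The binding rows give the dual system: 1·y_cooling + 2·y_reactor time = 13 and 3·y_cooling + 5·y_reactor time = 34.5.
→ y_cooling = 4 and y_reactor time = 4.5.
Reduced cost of compound C: c₃ − yᵀa₃ = 30.5 − (4·4 + 4.5·5) = 30.5 − 38.5 = -8.

-8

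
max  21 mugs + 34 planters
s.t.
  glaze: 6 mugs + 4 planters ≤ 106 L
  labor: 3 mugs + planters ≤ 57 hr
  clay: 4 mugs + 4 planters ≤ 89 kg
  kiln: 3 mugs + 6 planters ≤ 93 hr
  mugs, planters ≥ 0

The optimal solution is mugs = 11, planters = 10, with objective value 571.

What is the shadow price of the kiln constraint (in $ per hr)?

5

At the optimum: glaze uses 106 of 106 (binding); labor uses 43 of 57 (slack = 14); clay uses 84 of 89 (slack = 5); kiln uses 93 of 93 (binding).
By complementary slackness, y = 0 for the non-binding constraints.
Dual feasibility on the basic columns requires 6·y_glaze + 3·y_kiln = 21, 4·y_glaze + 6·y_kiln = 34.
Solving: y_glaze = 1, y_kiln = 5.
Shadow price of kiln = 5.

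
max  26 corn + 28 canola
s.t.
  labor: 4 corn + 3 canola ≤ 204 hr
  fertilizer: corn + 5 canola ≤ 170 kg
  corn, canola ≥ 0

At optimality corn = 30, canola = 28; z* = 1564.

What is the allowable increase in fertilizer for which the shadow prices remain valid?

170

Binding constraints: labor, fertilizer. The basis is B = [[4,3],[1,5]] with det 17.
Per unit increase in fertilizer, x* moves by d = (-0.1765, 0.2353).
The basis stays optimal until corn reaches 0; allowable increase = 170 kg.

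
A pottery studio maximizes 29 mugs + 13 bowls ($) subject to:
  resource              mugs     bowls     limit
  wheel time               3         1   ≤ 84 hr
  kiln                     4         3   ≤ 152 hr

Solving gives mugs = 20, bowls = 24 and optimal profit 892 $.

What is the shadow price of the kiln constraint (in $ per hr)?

At the optimum: wheel time uses 84 of 84 (binding); kiln uses 152 of 152 (binding).
Dual feasibility on the basic columns requires 3·y_wheel time + 4·y_kiln = 29, 1·y_wheel time + 3·y_kiln = 13.
Solving: y_wheel time = 7, y_kiln = 2.
Shadow price of kiln = 2.

2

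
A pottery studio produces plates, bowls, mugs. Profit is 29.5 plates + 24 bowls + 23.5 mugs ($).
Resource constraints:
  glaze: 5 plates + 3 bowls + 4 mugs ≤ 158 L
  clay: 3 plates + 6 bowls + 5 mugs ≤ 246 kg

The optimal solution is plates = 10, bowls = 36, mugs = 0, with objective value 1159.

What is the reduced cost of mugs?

Both glaze and clay are binding at x*.
Dual feasibility on the basic columns requires 5·y_glaze + 3·y_clay = 29.5, 3·y_glaze + 6·y_clay = 24.
Solving: y_glaze = 5, y_clay = 1.5.
Reduced cost of mugs: c₃ − yᵀa₃ = 23.5 − (5·4 + 1.5·5) = 23.5 − 27.5 = -4.

-4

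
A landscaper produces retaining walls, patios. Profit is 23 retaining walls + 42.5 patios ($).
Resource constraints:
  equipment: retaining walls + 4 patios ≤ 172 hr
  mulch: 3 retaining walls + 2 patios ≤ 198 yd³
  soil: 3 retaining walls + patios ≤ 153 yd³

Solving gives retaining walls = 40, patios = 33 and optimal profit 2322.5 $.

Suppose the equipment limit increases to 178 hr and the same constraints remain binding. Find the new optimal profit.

Check each constraint at x*: equipment 172/172 (tight); mulch 186/198 (slack 12); soil 153/153 (tight).
By complementary slackness, y = 0 for the non-binding constraint.
The binding rows give the dual system: 1·y_equipment + 3·y_soil = 23 and 4·y_equipment + 1·y_soil = 42.5.
This yields shadow prices y_equipment = 9.5, y_soil = 4.5.
Δz = y_equipment·Δb = 9.5 × (6) = 57, so new z* = 2322.5 + 57 = 2379.5.

2379.5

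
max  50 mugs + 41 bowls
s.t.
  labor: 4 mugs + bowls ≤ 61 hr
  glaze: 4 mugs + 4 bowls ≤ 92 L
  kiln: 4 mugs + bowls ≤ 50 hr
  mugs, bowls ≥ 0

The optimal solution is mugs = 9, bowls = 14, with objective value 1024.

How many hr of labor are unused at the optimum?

11

labor used = 4·9 + 1·14 = 50; slack = 61 − 50 = 11.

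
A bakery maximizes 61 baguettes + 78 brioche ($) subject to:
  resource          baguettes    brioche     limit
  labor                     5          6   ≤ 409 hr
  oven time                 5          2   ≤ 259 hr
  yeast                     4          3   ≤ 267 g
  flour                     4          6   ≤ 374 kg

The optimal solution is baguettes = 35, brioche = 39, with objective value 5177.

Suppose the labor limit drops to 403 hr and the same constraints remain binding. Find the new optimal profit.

Binding: labor and flour. Non-binding: oven time (6 unused), yeast (10 unused).
Slack constraints have shadow price 0 (complementary slackness).
The binding rows give the dual system: 5·y_labor + 4·y_flour = 61 and 6·y_labor + 6·y_flour = 78.
→ y_labor = 9 and y_flour = 4.
Δz = y_labor·Δb = 9 × (-6) = -54, so new z* = 5177 − 54 = 5123.

5123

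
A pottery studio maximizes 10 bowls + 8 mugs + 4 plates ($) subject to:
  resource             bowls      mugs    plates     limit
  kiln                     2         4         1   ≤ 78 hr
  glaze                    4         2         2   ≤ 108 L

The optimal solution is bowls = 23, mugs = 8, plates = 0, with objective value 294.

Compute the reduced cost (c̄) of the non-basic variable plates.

At the optimum: kiln uses 78 of 78 (binding); glaze uses 108 of 108 (binding).
The binding rows give the dual system: 2·y_kiln + 4·y_glaze = 10 and 4·y_kiln + 2·y_glaze = 8.
This yields shadow prices y_kiln = 1, y_glaze = 2.
Reduced cost of plates: c₃ − yᵀa₃ = 4 − (1·1 + 2·2) = 4 − 5 = -1.

-1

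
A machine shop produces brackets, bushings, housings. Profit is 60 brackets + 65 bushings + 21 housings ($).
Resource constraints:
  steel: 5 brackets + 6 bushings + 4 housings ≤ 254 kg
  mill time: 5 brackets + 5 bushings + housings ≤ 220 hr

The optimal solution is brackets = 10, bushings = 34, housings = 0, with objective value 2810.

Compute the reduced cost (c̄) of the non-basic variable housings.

At the optimum: steel uses 254 of 254 (binding); mill time uses 220 of 220 (binding).
The binding rows give the dual system: 5·y_steel + 5·y_mill time = 60 and 6·y_steel + 5·y_mill time = 65.
This yields shadow prices y_steel = 5, y_mill time = 7.
Reduced cost of housings: c₃ − yᵀa₃ = 21 − (5·4 + 7·1) = 21 − 27 = -6.

-6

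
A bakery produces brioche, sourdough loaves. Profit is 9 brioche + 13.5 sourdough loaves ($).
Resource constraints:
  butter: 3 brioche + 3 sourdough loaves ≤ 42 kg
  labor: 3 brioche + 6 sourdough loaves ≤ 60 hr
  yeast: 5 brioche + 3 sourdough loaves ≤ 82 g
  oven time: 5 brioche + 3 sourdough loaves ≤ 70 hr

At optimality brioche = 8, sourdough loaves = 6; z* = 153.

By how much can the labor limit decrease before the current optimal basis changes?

18

Binding constraints: butter, labor. The basis is B = [[3,3],[3,6]] with det 9.
Per unit decrease in labor, x* moves by d = (0.3333, -0.3333).
The basis stays optimal until sourdough loaves reaches 0; allowable decrease = 18 hr.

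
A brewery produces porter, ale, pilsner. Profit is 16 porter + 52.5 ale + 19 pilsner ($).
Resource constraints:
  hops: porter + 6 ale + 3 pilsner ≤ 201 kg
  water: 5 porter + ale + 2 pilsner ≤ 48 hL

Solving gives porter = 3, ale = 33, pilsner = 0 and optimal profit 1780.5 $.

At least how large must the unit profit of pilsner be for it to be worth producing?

28.5

Both hops and water are binding at x*.
From A_Bᵀ y = c: 1·y_hops + 5·y_water = 16; 6·y_hops + 1·y_water = 52.5.
→ y_hops = 8.5 and y_water = 1.5.
pilsner enters the basis when its profit ≥ yᵀa₃ = 8.5·3 + 1.5·2 = 28.5.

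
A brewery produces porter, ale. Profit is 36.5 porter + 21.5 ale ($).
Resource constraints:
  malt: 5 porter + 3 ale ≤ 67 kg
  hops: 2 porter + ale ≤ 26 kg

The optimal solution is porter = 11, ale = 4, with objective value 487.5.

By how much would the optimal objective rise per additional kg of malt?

6.5

Check each constraint at x*: malt 67/67 (tight); hops 26/26 (tight).
Dual feasibility on the basic columns requires 5·y_malt + 2·y_hops = 36.5, 3·y_malt + 1·y_hops = 21.5.
Solving: y_malt = 6.5, y_hops = 2.
Shadow price of malt = 6.5.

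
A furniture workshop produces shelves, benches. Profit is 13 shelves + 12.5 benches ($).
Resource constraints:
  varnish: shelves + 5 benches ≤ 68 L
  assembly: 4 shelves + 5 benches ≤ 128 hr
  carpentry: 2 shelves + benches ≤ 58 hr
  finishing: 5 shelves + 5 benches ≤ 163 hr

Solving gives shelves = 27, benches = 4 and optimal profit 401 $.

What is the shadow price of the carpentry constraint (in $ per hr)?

2.5

Check each constraint at x*: varnish 47/68 (slack 21); assembly 128/128 (tight); carpentry 58/58 (tight); finishing 155/163 (slack 8).
Slack constraints have shadow price 0 (complementary slackness).
From A_Bᵀ y = c: 4·y_assembly + 2·y_carpentry = 13; 5·y_assembly + 1·y_carpentry = 12.5.
Solving: y_assembly = 2, y_carpentry = 2.5.
Shadow price of carpentry = 2.5.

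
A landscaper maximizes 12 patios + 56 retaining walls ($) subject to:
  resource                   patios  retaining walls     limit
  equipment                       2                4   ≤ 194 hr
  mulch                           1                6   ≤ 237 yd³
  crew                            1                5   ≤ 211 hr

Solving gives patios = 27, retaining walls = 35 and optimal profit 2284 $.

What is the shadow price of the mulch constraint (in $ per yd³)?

8

Binding: equipment and mulch. Non-binding: crew (9 unused).
By complementary slackness, y = 0 for the non-binding constraint.
From A_Bᵀ y = c: 2·y_equipment + 1·y_mulch = 12; 4·y_equipment + 6·y_mulch = 56.
→ y_equipment = 2 and y_mulch = 8.
Shadow price of mulch = 8.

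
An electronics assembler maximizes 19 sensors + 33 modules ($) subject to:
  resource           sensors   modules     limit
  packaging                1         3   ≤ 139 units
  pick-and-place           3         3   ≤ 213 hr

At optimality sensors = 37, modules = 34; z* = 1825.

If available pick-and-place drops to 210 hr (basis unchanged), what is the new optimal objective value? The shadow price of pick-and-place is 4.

1813

Δb = -3, so new z* = 1825 + (4)·(-3) = 1825 − 12 = 1813.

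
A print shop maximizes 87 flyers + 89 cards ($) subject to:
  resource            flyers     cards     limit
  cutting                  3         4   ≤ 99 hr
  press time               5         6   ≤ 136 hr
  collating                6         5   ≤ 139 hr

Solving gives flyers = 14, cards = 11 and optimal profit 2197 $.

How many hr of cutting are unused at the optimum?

cutting used = 3·14 + 4·11 = 86; slack = 99 − 86 = 13.

13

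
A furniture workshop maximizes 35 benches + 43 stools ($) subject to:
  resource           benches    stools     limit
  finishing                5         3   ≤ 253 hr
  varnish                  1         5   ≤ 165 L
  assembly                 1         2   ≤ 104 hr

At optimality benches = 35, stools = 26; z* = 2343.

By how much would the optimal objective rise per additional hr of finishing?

6

At the optimum: finishing uses 253 of 253 (binding); varnish uses 165 of 165 (binding); assembly uses 87 of 104 (slack = 17).
Since assembly is not tight, its dual is 0.
From A_Bᵀ y = c: 5·y_finishing + 1·y_varnish = 35; 3·y_finishing + 5·y_varnish = 43.
This yields shadow prices y_finishing = 6, y_varnish = 5.
Shadow price of finishing = 6.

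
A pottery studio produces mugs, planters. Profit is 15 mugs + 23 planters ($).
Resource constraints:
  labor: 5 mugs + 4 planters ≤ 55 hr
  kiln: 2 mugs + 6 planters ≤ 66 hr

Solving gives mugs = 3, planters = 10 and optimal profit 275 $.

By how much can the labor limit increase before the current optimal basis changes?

110

Binding constraints: labor, kiln. The basis is B = [[5,4],[2,6]] with det 22.
Per unit increase in labor, x* moves by d = (0.2727, -0.0909).
The basis stays optimal until planters reaches 0; allowable increase = 110 hr.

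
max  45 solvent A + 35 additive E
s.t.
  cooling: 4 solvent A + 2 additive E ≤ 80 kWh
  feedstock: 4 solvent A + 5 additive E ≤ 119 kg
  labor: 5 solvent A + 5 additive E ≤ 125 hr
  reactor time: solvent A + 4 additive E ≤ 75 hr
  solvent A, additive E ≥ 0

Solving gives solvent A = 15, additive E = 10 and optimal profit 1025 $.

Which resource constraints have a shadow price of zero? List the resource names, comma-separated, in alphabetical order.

cooling: 80/80 (binding)
feedstock: 110/119 (slack 9)
labor: 125/125 (binding)
reactor time: 55/75 (slack 20)
By complementary slackness, a constraint with positive slack has shadow price 0 → feedstock, reactor time.

feedstock, reactor time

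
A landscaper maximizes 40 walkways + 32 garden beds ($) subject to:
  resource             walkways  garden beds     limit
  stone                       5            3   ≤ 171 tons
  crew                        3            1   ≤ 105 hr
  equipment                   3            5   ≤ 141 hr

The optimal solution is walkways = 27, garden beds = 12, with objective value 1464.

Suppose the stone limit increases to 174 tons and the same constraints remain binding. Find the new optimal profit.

At the optimum: stone uses 171 of 171 (binding); crew uses 93 of 105 (slack = 12); equipment uses 141 of 141 (binding).
By complementary slackness, y = 0 for the non-binding constraint.
From A_Bᵀ y = c: 5·y_stone + 3·y_equipment = 40; 3·y_stone + 5·y_equipment = 32.
Solving: y_stone = 6.5, y_equipment = 2.5.
Δz = y_stone·Δb = 6.5 × (3) = 19.5, so new z* = 1464 + 19.5 = 1483.5.

1483.5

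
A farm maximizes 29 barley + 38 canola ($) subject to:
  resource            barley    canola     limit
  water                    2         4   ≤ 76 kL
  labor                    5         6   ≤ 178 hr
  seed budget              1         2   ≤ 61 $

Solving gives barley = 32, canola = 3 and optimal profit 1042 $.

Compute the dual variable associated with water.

Check each constraint at x*: water 76/76 (tight); labor 178/178 (tight); seed budget 38/61 (slack 23).
Slack constraints have shadow price 0 (complementary slackness).
The binding rows give the dual system: 2·y_water + 5·y_labor = 29 and 4·y_water + 6·y_labor = 38.
→ y_water = 2 and y_labor = 5.
Shadow price of water = 2.

2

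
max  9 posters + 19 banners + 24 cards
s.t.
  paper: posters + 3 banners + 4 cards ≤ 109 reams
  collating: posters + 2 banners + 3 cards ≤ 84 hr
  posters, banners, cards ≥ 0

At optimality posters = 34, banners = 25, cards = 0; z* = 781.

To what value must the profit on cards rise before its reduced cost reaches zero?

28

At the optimum: paper uses 109 of 109 (binding); collating uses 84 of 84 (binding).
Dual feasibility on the basic columns requires 1·y_paper + 1·y_collating = 9, 3·y_paper + 2·y_collating = 19.
→ y_paper = 1 and y_collating = 8.
cards enters the basis when its profit ≥ yᵀa₃ = 1·4 + 8·3 = 28.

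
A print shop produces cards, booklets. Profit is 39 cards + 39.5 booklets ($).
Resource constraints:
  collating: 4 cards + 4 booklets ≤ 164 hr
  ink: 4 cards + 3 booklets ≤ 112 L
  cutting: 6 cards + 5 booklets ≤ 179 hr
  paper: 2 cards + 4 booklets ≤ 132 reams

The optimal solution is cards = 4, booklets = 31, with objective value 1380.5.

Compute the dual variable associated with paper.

Binding: cutting and paper. Non-binding: collating (24 unused), ink (3 unused).
Slack constraints have shadow price 0 (complementary slackness).
From A_Bᵀ y = c: 6·y_cutting + 2·y_paper = 39; 5·y_cutting + 4·y_paper = 39.5.
This yields shadow prices y_cutting = 5.5, y_paper = 3.
Shadow price of paper = 3.

3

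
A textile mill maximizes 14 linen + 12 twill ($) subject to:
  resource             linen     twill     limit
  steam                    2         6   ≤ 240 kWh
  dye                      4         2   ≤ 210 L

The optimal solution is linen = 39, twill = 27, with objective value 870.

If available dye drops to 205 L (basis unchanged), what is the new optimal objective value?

855

Both steam and dye are binding at x*.
Dual feasibility on the basic columns requires 2·y_steam + 4·y_dye = 14, 6·y_steam + 2·y_dye = 12.
→ y_steam = 1 and y_dye = 3.
Δz = y_dye·Δb = 3 × (-5) = -15, so new z* = 870 − 15 = 855.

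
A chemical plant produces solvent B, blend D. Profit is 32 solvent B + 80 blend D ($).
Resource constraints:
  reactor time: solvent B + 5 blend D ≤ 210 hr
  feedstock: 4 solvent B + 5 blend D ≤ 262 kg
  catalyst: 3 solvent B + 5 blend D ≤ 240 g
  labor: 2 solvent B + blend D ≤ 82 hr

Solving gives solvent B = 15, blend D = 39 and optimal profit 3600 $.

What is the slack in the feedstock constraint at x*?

7

feedstock used = 4·15 + 5·39 = 255; slack = 262 − 255 = 7.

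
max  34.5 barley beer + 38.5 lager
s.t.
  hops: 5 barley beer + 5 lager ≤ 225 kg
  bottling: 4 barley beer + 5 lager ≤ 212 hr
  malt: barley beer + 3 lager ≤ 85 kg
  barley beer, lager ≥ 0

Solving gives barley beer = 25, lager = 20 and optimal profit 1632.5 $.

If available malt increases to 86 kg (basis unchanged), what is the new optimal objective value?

1634.5

At the optimum: hops uses 225 of 225 (binding); bottling uses 200 of 212 (slack = 12); malt uses 85 of 85 (binding).
Since bottling is not tight, its dual is 0.
From A_Bᵀ y = c: 5·y_hops + 1·y_malt = 34.5; 5·y_hops + 3·y_malt = 38.5.
→ y_hops = 6.5 and y_malt = 2.
Δz = y_malt·Δb = 2 × (1) = 2, so new z* = 1632.5 + 2 = 1634.5.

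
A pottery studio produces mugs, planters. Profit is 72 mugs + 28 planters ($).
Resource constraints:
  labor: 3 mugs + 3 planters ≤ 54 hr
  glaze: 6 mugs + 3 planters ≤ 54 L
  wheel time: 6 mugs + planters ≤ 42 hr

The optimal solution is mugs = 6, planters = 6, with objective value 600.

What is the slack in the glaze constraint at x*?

glaze used = 6·6 + 3·6 = 54; slack = 54 − 54 = 0.

0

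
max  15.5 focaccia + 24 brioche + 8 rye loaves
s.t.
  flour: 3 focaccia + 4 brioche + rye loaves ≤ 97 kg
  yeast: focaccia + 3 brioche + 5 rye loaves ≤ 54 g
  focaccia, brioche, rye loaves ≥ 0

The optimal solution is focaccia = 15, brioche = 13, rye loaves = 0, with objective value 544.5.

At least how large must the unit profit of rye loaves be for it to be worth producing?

14.5

Both flour and yeast are binding at x*.
The binding rows give the dual system: 3·y_flour + 1·y_yeast = 15.5 and 4·y_flour + 3·y_yeast = 24.
This yields shadow prices y_flour = 4.5, y_yeast = 2.
rye loaves enters the basis when its profit ≥ yᵀa₃ = 4.5·1 + 2·5 = 14.5.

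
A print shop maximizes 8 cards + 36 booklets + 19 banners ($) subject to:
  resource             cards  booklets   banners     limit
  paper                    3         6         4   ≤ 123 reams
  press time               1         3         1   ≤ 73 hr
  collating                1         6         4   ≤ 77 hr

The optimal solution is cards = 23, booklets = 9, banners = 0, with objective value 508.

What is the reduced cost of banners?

-5

Check each constraint at x*: paper 123/123 (tight); press time 50/73 (slack 23); collating 77/77 (tight).
Since press time is not tight, its dual is 0.
From A_Bᵀ y = c: 3·y_paper + 1·y_collating = 8; 6·y_paper + 6·y_collating = 36.
Solving: y_paper = 1, y_collating = 5.
Reduced cost of banners: c₃ − yᵀa₃ = 19 − (1·4 + 5·4) = 19 − 24 = -5.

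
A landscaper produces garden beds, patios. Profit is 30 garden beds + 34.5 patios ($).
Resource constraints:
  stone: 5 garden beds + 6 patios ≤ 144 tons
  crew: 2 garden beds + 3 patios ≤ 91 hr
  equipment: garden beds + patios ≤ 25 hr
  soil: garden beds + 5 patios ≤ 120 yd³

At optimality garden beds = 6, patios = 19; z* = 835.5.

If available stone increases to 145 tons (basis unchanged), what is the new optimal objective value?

840

At the optimum: stone uses 144 of 144 (binding); crew uses 69 of 91 (slack = 22); equipment uses 25 of 25 (binding); soil uses 101 of 120 (slack = 19).
Since crew, soil are not tight, their duals are 0.
From A_Bᵀ y = c: 5·y_stone + 1·y_equipment = 30; 6·y_stone + 1·y_equipment = 34.5.
Solving: y_stone = 4.5, y_equipment = 7.5.
Δz = y_stone·Δb = 4.5 × (1) = 4.5, so new z* = 835.5 + 4.5 = 840.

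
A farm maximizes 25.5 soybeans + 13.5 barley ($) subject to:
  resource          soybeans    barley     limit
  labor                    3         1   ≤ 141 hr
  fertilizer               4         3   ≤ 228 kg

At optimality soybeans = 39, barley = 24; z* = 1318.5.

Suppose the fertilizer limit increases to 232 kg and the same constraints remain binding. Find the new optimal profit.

1330.5

Check each constraint at x*: labor 141/141 (tight); fertilizer 228/228 (tight).
From A_Bᵀ y = c: 3·y_labor + 4·y_fertilizer = 25.5; 1·y_labor + 3·y_fertilizer = 13.5.
This yields shadow prices y_labor = 4.5, y_fertilizer = 3.
Δz = y_fertilizer·Δb = 3 × (4) = 12, so new z* = 1318.5 + 12 = 1330.5.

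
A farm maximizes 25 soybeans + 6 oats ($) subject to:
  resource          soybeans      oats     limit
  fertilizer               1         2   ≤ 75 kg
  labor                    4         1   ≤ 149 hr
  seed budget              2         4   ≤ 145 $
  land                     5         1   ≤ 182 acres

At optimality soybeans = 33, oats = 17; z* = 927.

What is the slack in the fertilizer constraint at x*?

8

fertilizer used = 1·33 + 2·17 = 67; slack = 75 − 67 = 8.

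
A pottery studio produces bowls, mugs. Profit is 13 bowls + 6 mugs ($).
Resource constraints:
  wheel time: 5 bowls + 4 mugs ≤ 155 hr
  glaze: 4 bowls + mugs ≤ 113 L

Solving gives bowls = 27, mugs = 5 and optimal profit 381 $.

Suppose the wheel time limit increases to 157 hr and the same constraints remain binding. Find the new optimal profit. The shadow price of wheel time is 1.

383

Δb = 2, so new z* = 381 + (1)·(2) = 381 + 2 = 383.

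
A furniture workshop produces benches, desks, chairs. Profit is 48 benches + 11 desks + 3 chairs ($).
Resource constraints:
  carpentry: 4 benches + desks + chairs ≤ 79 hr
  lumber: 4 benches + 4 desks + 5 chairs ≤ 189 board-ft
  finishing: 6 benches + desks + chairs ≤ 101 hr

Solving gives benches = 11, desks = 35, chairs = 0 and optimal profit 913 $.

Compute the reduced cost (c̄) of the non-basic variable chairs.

-8

Check each constraint at x*: carpentry 79/79 (tight); lumber 184/189 (slack 5); finishing 101/101 (tight).
Slack constraints have shadow price 0 (complementary slackness).
From A_Bᵀ y = c: 4·y_carpentry + 6·y_finishing = 48; 1·y_carpentry + 1·y_finishing = 11.
Solving: y_carpentry = 9, y_finishing = 2.
Reduced cost of chairs: c₃ − yᵀa₃ = 3 − (9·1 + 2·1) = 3 − 11 = -8.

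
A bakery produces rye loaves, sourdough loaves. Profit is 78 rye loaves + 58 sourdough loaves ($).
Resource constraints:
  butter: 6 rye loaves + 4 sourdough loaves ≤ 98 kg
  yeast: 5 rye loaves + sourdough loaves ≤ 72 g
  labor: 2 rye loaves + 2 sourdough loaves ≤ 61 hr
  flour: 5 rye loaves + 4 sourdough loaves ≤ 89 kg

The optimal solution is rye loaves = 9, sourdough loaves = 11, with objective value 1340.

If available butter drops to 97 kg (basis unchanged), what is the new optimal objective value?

1334.5

Binding: butter and flour. Non-binding: yeast (16 unused), labor (21 unused).
Slack constraints have shadow price 0 (complementary slackness).
The binding rows give the dual system: 6·y_butter + 5·y_flour = 78 and 4·y_butter + 4·y_flour = 58.
→ y_butter = 5.5 and y_flour = 9.
Δz = y_butter·Δb = 5.5 × (-1) = -5.5, so new z* = 1340 − 5.5 = 1334.5.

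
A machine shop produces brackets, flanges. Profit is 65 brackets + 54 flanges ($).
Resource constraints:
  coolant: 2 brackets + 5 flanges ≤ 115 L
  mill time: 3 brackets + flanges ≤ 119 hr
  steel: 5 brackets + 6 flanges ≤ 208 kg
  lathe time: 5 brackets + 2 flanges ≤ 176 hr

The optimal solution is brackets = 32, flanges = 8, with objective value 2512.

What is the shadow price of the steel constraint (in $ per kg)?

At the optimum: coolant uses 104 of 115 (slack = 11); mill time uses 104 of 119 (slack = 15); steel uses 208 of 208 (binding); lathe time uses 176 of 176 (binding).
Since coolant, mill time are not tight, their duals are 0.
The binding rows give the dual system: 5·y_steel + 5·y_lathe time = 65 and 6·y_steel + 2·y_lathe time = 54.
→ y_steel = 7 and y_lathe time = 6.
Shadow price of steel = 7.

7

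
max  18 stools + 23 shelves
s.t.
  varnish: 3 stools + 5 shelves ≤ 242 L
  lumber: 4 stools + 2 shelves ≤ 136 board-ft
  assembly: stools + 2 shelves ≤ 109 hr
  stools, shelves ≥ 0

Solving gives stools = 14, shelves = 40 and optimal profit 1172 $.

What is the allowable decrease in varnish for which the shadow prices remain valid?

Binding constraints: varnish, lumber. The basis is B = [[3,5],[4,2]] with det -14.
Per unit decrease in varnish, x* moves by d = (0.1429, -0.2857).
The basis stays optimal until shelves reaches 0; allowable decrease = 140 L.

140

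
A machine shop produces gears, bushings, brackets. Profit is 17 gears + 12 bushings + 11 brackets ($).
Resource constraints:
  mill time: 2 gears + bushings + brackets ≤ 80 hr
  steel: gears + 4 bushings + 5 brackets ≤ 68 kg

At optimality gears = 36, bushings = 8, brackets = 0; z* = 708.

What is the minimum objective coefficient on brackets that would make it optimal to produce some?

At the optimum: mill time uses 80 of 80 (binding); steel uses 68 of 68 (binding).
The binding rows give the dual system: 2·y_mill time + 1·y_steel = 17 and 1·y_mill time + 4·y_steel = 12.
This yields shadow prices y_mill time = 8, y_steel = 1.
brackets enters the basis when its profit ≥ yᵀa₃ = 8·1 + 1·5 = 13.

13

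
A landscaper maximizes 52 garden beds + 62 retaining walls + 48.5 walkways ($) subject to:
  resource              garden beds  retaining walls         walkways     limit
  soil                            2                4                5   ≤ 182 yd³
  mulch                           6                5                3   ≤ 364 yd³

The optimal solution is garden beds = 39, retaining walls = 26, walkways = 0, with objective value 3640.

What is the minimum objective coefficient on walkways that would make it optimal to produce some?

Both soil and mulch are binding at x*.
The binding rows give the dual system: 2·y_soil + 6·y_mulch = 52 and 4·y_soil + 5·y_mulch = 62.
Solving: y_soil = 8, y_mulch = 6.
walkways enters the basis when its profit ≥ yᵀa₃ = 8·5 + 6·3 = 58.

58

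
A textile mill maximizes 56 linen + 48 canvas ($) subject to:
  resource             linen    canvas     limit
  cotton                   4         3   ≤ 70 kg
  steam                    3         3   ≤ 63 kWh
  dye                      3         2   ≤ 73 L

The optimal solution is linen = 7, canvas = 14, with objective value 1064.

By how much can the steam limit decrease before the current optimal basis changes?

10.5

Binding constraints: cotton, steam. The basis is B = [[4,3],[3,3]] with det 3.
Per unit decrease in steam, x* moves by d = (1, -1.3333).
The basis stays optimal until canvas reaches 0; allowable decrease = 10.5 kWh.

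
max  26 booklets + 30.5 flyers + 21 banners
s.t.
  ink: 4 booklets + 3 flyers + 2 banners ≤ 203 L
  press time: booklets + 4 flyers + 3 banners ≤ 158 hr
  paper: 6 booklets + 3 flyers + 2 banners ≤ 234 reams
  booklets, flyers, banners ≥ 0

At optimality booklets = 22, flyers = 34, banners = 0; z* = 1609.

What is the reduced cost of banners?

-1

At the optimum: ink uses 190 of 203 (slack = 13); press time uses 158 of 158 (binding); paper uses 234 of 234 (binding).
By complementary slackness, y = 0 for the non-binding constraint.
The binding rows give the dual system: 1·y_press time + 6·y_paper = 26 and 4·y_press time + 3·y_paper = 30.5.
Solving: y_press time = 5, y_paper = 3.5.
Reduced cost of banners: c₃ − yᵀa₃ = 21 − (5·3 + 3.5·2) = 21 − 22 = -1.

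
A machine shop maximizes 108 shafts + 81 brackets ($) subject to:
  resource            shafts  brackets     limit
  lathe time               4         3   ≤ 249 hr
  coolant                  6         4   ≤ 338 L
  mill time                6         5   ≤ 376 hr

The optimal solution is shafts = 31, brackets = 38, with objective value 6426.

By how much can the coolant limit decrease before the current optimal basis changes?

Binding constraints: coolant, mill time. The basis is B = [[6,4],[6,5]] with det 6.
Per unit decrease in coolant, x* moves by d = (-0.8333, 1).
The basis stays optimal until shafts reaches 0; allowable decrease = 37.2 L.

37.2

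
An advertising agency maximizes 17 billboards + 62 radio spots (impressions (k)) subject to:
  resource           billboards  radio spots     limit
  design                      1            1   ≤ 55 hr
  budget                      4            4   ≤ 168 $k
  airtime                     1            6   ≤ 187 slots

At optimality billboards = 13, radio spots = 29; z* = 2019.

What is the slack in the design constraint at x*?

design used = 1·13 + 1·29 = 42; slack = 55 − 42 = 13.

13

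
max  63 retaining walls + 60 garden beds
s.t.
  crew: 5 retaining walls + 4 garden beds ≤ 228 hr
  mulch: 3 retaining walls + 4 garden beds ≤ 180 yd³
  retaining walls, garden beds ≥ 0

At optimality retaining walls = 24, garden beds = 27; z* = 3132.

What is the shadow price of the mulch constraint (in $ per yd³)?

6

Both crew and mulch are binding at x*.
From A_Bᵀ y = c: 5·y_crew + 3·y_mulch = 63; 4·y_crew + 4·y_mulch = 60.
Solving: y_crew = 9, y_mulch = 6.
Shadow price of mulch = 6.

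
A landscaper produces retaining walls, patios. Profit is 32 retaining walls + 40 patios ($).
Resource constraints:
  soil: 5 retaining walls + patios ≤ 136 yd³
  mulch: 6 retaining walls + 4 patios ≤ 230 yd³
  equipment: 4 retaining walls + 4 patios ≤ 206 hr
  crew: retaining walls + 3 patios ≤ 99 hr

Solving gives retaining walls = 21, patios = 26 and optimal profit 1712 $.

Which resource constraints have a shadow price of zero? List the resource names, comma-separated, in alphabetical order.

equipment, soil

soil: 131/136 (slack 5)
mulch: 230/230 (binding)
equipment: 188/206 (slack 18)
crew: 99/99 (binding)
By complementary slackness, a constraint with positive slack has shadow price 0 → equipment, soil.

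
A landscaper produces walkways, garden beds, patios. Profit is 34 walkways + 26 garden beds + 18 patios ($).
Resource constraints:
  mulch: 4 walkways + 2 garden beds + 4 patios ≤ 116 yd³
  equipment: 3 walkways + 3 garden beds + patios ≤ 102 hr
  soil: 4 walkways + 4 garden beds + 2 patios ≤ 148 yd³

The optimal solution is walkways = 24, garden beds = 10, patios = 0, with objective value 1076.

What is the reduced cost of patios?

Check each constraint at x*: mulch 116/116 (tight); equipment 102/102 (tight); soil 136/148 (slack 12).
By complementary slackness, y = 0 for the non-binding constraint.
The binding rows give the dual system: 4·y_mulch + 3·y_equipment = 34 and 2·y_mulch + 3·y_equipment = 26.
→ y_mulch = 4 and y_equipment = 6.
Reduced cost of patios: c₃ − yᵀa₃ = 18 − (4·4 + 6·1) = 18 − 22 = -4.

-4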